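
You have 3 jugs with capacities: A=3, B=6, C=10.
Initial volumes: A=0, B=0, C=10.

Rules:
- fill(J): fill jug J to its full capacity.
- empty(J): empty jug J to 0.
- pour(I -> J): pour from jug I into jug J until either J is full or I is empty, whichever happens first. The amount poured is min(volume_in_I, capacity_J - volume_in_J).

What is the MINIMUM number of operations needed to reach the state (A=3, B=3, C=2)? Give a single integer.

BFS from (A=0, B=0, C=10). One shortest path:
  1. pour(C -> B) -> (A=0 B=6 C=4)
  2. empty(B) -> (A=0 B=0 C=4)
  3. pour(C -> B) -> (A=0 B=4 C=0)
  4. fill(C) -> (A=0 B=4 C=10)
  5. pour(C -> B) -> (A=0 B=6 C=8)
  6. empty(B) -> (A=0 B=0 C=8)
  7. pour(C -> B) -> (A=0 B=6 C=2)
  8. pour(B -> A) -> (A=3 B=3 C=2)
Reached target in 8 moves.

Answer: 8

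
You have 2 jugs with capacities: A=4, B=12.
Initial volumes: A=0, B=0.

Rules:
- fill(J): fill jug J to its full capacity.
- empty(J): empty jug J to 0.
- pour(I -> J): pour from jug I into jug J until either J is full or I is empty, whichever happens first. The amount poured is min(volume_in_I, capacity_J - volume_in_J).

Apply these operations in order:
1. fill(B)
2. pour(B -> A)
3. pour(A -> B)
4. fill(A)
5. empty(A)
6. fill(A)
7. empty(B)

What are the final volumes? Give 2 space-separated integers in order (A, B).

Answer: 4 0

Derivation:
Step 1: fill(B) -> (A=0 B=12)
Step 2: pour(B -> A) -> (A=4 B=8)
Step 3: pour(A -> B) -> (A=0 B=12)
Step 4: fill(A) -> (A=4 B=12)
Step 5: empty(A) -> (A=0 B=12)
Step 6: fill(A) -> (A=4 B=12)
Step 7: empty(B) -> (A=4 B=0)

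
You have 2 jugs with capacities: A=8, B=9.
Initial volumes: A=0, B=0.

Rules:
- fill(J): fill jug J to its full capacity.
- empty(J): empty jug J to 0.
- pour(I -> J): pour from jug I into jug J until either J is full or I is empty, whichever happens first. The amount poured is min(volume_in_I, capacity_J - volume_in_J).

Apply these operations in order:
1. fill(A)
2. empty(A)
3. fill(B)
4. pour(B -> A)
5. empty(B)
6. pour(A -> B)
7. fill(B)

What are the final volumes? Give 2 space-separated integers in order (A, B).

Step 1: fill(A) -> (A=8 B=0)
Step 2: empty(A) -> (A=0 B=0)
Step 3: fill(B) -> (A=0 B=9)
Step 4: pour(B -> A) -> (A=8 B=1)
Step 5: empty(B) -> (A=8 B=0)
Step 6: pour(A -> B) -> (A=0 B=8)
Step 7: fill(B) -> (A=0 B=9)

Answer: 0 9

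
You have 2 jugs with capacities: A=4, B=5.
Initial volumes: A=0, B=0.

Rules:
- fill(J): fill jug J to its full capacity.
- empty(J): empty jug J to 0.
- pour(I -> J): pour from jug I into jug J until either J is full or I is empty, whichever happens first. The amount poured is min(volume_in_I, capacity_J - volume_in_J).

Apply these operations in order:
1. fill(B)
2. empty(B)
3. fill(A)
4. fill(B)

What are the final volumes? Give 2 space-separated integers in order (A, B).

Step 1: fill(B) -> (A=0 B=5)
Step 2: empty(B) -> (A=0 B=0)
Step 3: fill(A) -> (A=4 B=0)
Step 4: fill(B) -> (A=4 B=5)

Answer: 4 5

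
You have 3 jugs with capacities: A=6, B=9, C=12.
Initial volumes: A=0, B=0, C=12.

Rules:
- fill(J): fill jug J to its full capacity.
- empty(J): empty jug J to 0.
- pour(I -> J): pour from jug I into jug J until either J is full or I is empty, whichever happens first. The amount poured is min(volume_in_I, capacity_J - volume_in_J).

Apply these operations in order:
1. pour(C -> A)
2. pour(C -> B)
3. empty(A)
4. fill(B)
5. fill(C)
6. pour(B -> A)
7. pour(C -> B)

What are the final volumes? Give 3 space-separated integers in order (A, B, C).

Step 1: pour(C -> A) -> (A=6 B=0 C=6)
Step 2: pour(C -> B) -> (A=6 B=6 C=0)
Step 3: empty(A) -> (A=0 B=6 C=0)
Step 4: fill(B) -> (A=0 B=9 C=0)
Step 5: fill(C) -> (A=0 B=9 C=12)
Step 6: pour(B -> A) -> (A=6 B=3 C=12)
Step 7: pour(C -> B) -> (A=6 B=9 C=6)

Answer: 6 9 6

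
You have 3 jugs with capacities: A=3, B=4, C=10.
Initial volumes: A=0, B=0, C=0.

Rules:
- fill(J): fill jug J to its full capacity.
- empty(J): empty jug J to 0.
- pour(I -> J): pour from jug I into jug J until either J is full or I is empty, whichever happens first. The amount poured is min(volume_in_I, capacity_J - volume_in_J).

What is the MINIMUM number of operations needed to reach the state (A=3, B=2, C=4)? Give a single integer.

BFS from (A=0, B=0, C=0). One shortest path:
  1. fill(A) -> (A=3 B=0 C=0)
  2. pour(A -> B) -> (A=0 B=3 C=0)
  3. fill(A) -> (A=3 B=3 C=0)
  4. pour(A -> B) -> (A=2 B=4 C=0)
  5. pour(B -> C) -> (A=2 B=0 C=4)
  6. pour(A -> B) -> (A=0 B=2 C=4)
  7. fill(A) -> (A=3 B=2 C=4)
Reached target in 7 moves.

Answer: 7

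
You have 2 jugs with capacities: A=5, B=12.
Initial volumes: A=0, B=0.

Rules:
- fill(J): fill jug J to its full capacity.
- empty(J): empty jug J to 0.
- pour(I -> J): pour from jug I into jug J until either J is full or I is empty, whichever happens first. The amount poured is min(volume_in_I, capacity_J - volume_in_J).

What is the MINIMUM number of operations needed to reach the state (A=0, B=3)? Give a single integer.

Answer: 8

Derivation:
BFS from (A=0, B=0). One shortest path:
  1. fill(A) -> (A=5 B=0)
  2. pour(A -> B) -> (A=0 B=5)
  3. fill(A) -> (A=5 B=5)
  4. pour(A -> B) -> (A=0 B=10)
  5. fill(A) -> (A=5 B=10)
  6. pour(A -> B) -> (A=3 B=12)
  7. empty(B) -> (A=3 B=0)
  8. pour(A -> B) -> (A=0 B=3)
Reached target in 8 moves.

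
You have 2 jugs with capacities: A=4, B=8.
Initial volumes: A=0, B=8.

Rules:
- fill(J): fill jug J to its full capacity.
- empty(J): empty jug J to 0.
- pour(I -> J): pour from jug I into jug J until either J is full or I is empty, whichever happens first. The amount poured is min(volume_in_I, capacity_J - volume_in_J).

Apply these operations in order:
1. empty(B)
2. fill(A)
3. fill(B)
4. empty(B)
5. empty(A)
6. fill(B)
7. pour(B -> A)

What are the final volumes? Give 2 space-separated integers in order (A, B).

Answer: 4 4

Derivation:
Step 1: empty(B) -> (A=0 B=0)
Step 2: fill(A) -> (A=4 B=0)
Step 3: fill(B) -> (A=4 B=8)
Step 4: empty(B) -> (A=4 B=0)
Step 5: empty(A) -> (A=0 B=0)
Step 6: fill(B) -> (A=0 B=8)
Step 7: pour(B -> A) -> (A=4 B=4)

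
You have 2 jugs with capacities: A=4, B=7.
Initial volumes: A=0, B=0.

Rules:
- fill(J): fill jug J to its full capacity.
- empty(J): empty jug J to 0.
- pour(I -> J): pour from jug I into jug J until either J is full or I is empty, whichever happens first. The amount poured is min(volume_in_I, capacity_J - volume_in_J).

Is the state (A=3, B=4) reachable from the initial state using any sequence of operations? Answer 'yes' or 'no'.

BFS explored all 22 reachable states.
Reachable set includes: (0,0), (0,1), (0,2), (0,3), (0,4), (0,5), (0,6), (0,7), (1,0), (1,7), (2,0), (2,7) ...
Target (A=3, B=4) not in reachable set → no.

Answer: no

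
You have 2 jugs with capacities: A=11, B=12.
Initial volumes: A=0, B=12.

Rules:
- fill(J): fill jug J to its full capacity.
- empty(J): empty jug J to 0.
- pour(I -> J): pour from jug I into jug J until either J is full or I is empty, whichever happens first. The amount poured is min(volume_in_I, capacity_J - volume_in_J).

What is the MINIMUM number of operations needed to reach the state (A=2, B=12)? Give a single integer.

Answer: 8

Derivation:
BFS from (A=0, B=12). One shortest path:
  1. pour(B -> A) -> (A=11 B=1)
  2. empty(A) -> (A=0 B=1)
  3. pour(B -> A) -> (A=1 B=0)
  4. fill(B) -> (A=1 B=12)
  5. pour(B -> A) -> (A=11 B=2)
  6. empty(A) -> (A=0 B=2)
  7. pour(B -> A) -> (A=2 B=0)
  8. fill(B) -> (A=2 B=12)
Reached target in 8 moves.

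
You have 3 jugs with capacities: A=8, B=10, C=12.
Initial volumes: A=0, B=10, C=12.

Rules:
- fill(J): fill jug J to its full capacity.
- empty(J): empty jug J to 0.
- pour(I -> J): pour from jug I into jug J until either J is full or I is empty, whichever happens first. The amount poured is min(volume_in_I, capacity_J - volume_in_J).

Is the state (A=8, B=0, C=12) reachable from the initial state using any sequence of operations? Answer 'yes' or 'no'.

Answer: yes

Derivation:
BFS from (A=0, B=10, C=12):
  1. fill(A) -> (A=8 B=10 C=12)
  2. empty(B) -> (A=8 B=0 C=12)
Target reached → yes.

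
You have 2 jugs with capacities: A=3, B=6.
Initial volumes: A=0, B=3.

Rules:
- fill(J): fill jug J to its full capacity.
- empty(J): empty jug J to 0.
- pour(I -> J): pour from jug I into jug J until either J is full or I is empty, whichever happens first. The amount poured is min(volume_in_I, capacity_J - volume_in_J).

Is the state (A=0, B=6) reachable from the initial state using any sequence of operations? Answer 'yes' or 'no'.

Answer: yes

Derivation:
BFS from (A=0, B=3):
  1. fill(B) -> (A=0 B=6)
Target reached → yes.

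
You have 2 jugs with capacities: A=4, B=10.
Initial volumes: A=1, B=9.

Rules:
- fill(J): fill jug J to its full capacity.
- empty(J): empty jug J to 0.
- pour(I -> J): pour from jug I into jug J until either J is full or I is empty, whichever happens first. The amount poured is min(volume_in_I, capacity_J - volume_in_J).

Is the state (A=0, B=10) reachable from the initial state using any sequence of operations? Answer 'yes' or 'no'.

BFS from (A=1, B=9):
  1. pour(A -> B) -> (A=0 B=10)
Target reached → yes.

Answer: yes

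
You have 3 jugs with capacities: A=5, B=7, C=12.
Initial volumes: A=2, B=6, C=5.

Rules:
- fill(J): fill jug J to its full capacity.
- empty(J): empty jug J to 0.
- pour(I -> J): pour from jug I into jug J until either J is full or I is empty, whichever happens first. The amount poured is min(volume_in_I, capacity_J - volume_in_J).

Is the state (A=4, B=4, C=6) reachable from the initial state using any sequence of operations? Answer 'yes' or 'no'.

Answer: no

Derivation:
BFS explored all 361 reachable states.
Reachable set includes: (0,0,0), (0,0,1), (0,0,2), (0,0,3), (0,0,4), (0,0,5), (0,0,6), (0,0,7), (0,0,8), (0,0,9), (0,0,10), (0,0,11) ...
Target (A=4, B=4, C=6) not in reachable set → no.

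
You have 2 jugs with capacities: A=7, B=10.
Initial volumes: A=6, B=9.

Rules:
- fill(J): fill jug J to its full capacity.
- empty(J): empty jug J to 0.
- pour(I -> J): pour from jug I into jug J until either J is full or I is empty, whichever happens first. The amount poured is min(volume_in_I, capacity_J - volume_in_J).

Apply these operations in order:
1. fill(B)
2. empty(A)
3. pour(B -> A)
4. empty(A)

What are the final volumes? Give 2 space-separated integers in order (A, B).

Step 1: fill(B) -> (A=6 B=10)
Step 2: empty(A) -> (A=0 B=10)
Step 3: pour(B -> A) -> (A=7 B=3)
Step 4: empty(A) -> (A=0 B=3)

Answer: 0 3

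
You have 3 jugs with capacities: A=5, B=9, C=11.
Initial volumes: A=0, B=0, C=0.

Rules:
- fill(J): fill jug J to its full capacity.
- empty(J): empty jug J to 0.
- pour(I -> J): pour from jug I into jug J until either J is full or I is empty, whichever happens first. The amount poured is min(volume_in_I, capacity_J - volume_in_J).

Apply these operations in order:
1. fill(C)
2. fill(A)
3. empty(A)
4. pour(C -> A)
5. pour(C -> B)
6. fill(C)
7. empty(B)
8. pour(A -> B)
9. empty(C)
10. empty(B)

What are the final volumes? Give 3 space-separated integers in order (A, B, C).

Answer: 0 0 0

Derivation:
Step 1: fill(C) -> (A=0 B=0 C=11)
Step 2: fill(A) -> (A=5 B=0 C=11)
Step 3: empty(A) -> (A=0 B=0 C=11)
Step 4: pour(C -> A) -> (A=5 B=0 C=6)
Step 5: pour(C -> B) -> (A=5 B=6 C=0)
Step 6: fill(C) -> (A=5 B=6 C=11)
Step 7: empty(B) -> (A=5 B=0 C=11)
Step 8: pour(A -> B) -> (A=0 B=5 C=11)
Step 9: empty(C) -> (A=0 B=5 C=0)
Step 10: empty(B) -> (A=0 B=0 C=0)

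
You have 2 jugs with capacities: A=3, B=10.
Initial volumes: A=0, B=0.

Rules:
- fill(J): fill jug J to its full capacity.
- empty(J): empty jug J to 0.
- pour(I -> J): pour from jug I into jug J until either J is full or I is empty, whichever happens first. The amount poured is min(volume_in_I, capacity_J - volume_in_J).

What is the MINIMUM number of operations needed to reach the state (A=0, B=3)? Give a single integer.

BFS from (A=0, B=0). One shortest path:
  1. fill(A) -> (A=3 B=0)
  2. pour(A -> B) -> (A=0 B=3)
Reached target in 2 moves.

Answer: 2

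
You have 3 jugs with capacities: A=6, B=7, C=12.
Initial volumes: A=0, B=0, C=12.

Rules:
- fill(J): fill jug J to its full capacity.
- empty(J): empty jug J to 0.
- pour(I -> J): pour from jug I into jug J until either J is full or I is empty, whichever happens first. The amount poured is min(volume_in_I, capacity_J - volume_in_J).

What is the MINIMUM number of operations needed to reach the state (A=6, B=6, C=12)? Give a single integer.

BFS from (A=0, B=0, C=12). One shortest path:
  1. fill(A) -> (A=6 B=0 C=12)
  2. pour(A -> B) -> (A=0 B=6 C=12)
  3. fill(A) -> (A=6 B=6 C=12)
Reached target in 3 moves.

Answer: 3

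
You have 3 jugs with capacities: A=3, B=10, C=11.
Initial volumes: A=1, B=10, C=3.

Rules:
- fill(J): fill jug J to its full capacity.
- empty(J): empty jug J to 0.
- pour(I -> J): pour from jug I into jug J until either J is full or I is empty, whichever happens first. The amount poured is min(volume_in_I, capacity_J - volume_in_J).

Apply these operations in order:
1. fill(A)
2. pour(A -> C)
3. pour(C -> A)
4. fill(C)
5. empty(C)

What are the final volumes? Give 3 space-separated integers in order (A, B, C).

Answer: 3 10 0

Derivation:
Step 1: fill(A) -> (A=3 B=10 C=3)
Step 2: pour(A -> C) -> (A=0 B=10 C=6)
Step 3: pour(C -> A) -> (A=3 B=10 C=3)
Step 4: fill(C) -> (A=3 B=10 C=11)
Step 5: empty(C) -> (A=3 B=10 C=0)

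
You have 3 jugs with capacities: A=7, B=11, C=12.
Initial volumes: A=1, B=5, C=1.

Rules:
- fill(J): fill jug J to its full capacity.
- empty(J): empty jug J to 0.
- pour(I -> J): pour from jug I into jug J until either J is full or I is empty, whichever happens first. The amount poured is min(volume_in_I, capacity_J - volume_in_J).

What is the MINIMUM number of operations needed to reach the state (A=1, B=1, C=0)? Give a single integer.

BFS from (A=1, B=5, C=1). One shortest path:
  1. empty(B) -> (A=1 B=0 C=1)
  2. pour(C -> B) -> (A=1 B=1 C=0)
Reached target in 2 moves.

Answer: 2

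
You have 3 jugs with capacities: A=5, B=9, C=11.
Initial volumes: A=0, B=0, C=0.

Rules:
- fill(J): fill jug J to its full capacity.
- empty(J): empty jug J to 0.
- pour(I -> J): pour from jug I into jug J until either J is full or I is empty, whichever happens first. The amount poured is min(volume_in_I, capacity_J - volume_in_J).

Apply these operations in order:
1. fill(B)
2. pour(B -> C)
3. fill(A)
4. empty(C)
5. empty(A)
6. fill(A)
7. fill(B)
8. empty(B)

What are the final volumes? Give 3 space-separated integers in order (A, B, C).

Step 1: fill(B) -> (A=0 B=9 C=0)
Step 2: pour(B -> C) -> (A=0 B=0 C=9)
Step 3: fill(A) -> (A=5 B=0 C=9)
Step 4: empty(C) -> (A=5 B=0 C=0)
Step 5: empty(A) -> (A=0 B=0 C=0)
Step 6: fill(A) -> (A=5 B=0 C=0)
Step 7: fill(B) -> (A=5 B=9 C=0)
Step 8: empty(B) -> (A=5 B=0 C=0)

Answer: 5 0 0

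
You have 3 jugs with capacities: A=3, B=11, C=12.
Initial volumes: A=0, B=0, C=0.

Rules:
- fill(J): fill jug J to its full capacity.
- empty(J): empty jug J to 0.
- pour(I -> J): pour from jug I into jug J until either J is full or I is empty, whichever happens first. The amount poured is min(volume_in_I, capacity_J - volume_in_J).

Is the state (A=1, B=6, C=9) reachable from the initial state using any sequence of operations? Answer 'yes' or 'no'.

Answer: no

Derivation:
BFS explored all 404 reachable states.
Reachable set includes: (0,0,0), (0,0,1), (0,0,2), (0,0,3), (0,0,4), (0,0,5), (0,0,6), (0,0,7), (0,0,8), (0,0,9), (0,0,10), (0,0,11) ...
Target (A=1, B=6, C=9) not in reachable set → no.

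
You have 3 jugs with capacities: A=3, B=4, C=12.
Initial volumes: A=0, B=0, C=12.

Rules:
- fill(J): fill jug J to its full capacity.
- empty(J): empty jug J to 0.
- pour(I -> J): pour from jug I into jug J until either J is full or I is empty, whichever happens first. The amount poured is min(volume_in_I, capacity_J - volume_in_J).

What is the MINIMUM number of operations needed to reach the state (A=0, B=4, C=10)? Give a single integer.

BFS from (A=0, B=0, C=12). One shortest path:
  1. fill(A) -> (A=3 B=0 C=12)
  2. pour(A -> B) -> (A=0 B=3 C=12)
  3. fill(A) -> (A=3 B=3 C=12)
  4. pour(A -> B) -> (A=2 B=4 C=12)
  5. empty(B) -> (A=2 B=0 C=12)
  6. pour(A -> B) -> (A=0 B=2 C=12)
  7. pour(C -> B) -> (A=0 B=4 C=10)
Reached target in 7 moves.

Answer: 7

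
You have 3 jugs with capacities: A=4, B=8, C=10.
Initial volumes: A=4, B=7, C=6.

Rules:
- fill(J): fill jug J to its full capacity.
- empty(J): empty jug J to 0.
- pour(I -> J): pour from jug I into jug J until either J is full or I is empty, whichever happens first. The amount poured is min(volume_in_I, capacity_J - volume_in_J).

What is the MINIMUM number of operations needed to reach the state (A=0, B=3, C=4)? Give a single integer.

BFS from (A=4, B=7, C=6). One shortest path:
  1. pour(B -> C) -> (A=4 B=3 C=10)
  2. empty(C) -> (A=4 B=3 C=0)
  3. pour(A -> C) -> (A=0 B=3 C=4)
Reached target in 3 moves.

Answer: 3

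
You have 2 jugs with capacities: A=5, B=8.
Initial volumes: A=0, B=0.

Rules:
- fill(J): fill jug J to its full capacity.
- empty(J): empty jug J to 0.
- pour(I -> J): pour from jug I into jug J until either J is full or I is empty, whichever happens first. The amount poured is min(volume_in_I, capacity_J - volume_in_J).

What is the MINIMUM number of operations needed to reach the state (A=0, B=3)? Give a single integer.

Answer: 3

Derivation:
BFS from (A=0, B=0). One shortest path:
  1. fill(B) -> (A=0 B=8)
  2. pour(B -> A) -> (A=5 B=3)
  3. empty(A) -> (A=0 B=3)
Reached target in 3 moves.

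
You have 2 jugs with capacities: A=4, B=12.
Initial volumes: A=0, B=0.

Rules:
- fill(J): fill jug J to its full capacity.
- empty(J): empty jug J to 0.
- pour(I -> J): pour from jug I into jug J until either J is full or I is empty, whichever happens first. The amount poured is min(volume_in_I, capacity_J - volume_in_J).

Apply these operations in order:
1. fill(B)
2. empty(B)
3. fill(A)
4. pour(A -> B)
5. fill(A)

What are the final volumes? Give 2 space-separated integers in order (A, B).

Step 1: fill(B) -> (A=0 B=12)
Step 2: empty(B) -> (A=0 B=0)
Step 3: fill(A) -> (A=4 B=0)
Step 4: pour(A -> B) -> (A=0 B=4)
Step 5: fill(A) -> (A=4 B=4)

Answer: 4 4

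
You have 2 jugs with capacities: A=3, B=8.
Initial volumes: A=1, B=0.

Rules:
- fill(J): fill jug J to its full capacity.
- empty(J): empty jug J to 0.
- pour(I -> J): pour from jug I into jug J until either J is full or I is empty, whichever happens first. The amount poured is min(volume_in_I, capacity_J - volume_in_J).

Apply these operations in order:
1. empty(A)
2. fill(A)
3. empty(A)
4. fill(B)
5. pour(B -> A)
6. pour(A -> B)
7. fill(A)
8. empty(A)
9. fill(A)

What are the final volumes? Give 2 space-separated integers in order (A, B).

Answer: 3 8

Derivation:
Step 1: empty(A) -> (A=0 B=0)
Step 2: fill(A) -> (A=3 B=0)
Step 3: empty(A) -> (A=0 B=0)
Step 4: fill(B) -> (A=0 B=8)
Step 5: pour(B -> A) -> (A=3 B=5)
Step 6: pour(A -> B) -> (A=0 B=8)
Step 7: fill(A) -> (A=3 B=8)
Step 8: empty(A) -> (A=0 B=8)
Step 9: fill(A) -> (A=3 B=8)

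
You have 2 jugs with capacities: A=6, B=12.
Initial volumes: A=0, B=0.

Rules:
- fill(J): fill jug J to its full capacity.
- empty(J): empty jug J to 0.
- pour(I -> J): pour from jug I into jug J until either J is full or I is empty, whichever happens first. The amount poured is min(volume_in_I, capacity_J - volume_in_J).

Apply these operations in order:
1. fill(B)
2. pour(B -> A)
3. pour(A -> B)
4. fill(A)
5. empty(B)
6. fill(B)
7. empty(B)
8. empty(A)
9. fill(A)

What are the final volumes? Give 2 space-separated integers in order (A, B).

Answer: 6 0

Derivation:
Step 1: fill(B) -> (A=0 B=12)
Step 2: pour(B -> A) -> (A=6 B=6)
Step 3: pour(A -> B) -> (A=0 B=12)
Step 4: fill(A) -> (A=6 B=12)
Step 5: empty(B) -> (A=6 B=0)
Step 6: fill(B) -> (A=6 B=12)
Step 7: empty(B) -> (A=6 B=0)
Step 8: empty(A) -> (A=0 B=0)
Step 9: fill(A) -> (A=6 B=0)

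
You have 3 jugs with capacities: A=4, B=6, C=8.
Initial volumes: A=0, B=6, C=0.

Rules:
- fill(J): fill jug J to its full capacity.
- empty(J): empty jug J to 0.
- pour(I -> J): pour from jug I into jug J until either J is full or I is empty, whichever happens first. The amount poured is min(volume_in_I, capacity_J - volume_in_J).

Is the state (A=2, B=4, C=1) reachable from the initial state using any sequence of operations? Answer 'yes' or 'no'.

BFS explored all 54 reachable states.
Reachable set includes: (0,0,0), (0,0,2), (0,0,4), (0,0,6), (0,0,8), (0,2,0), (0,2,2), (0,2,4), (0,2,6), (0,2,8), (0,4,0), (0,4,2) ...
Target (A=2, B=4, C=1) not in reachable set → no.

Answer: no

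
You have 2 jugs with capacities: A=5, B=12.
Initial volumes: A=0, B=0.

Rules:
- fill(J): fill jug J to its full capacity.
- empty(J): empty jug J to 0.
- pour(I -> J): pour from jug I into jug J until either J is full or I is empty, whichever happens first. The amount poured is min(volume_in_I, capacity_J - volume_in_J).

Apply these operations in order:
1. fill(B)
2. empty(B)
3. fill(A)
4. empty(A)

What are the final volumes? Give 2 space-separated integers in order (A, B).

Answer: 0 0

Derivation:
Step 1: fill(B) -> (A=0 B=12)
Step 2: empty(B) -> (A=0 B=0)
Step 3: fill(A) -> (A=5 B=0)
Step 4: empty(A) -> (A=0 B=0)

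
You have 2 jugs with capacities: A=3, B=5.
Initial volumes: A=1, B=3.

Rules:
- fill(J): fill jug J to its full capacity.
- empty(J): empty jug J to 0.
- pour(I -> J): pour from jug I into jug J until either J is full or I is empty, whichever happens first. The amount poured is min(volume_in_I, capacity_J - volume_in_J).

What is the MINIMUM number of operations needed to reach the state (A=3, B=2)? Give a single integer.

Answer: 3

Derivation:
BFS from (A=1, B=3). One shortest path:
  1. empty(A) -> (A=0 B=3)
  2. fill(B) -> (A=0 B=5)
  3. pour(B -> A) -> (A=3 B=2)
Reached target in 3 moves.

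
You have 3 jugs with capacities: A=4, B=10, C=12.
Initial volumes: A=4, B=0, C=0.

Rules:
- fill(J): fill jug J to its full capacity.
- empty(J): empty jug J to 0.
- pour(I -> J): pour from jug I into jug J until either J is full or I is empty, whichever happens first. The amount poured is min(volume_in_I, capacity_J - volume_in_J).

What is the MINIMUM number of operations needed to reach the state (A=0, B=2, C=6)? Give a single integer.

Answer: 7

Derivation:
BFS from (A=4, B=0, C=0). One shortest path:
  1. empty(A) -> (A=0 B=0 C=0)
  2. fill(C) -> (A=0 B=0 C=12)
  3. pour(C -> B) -> (A=0 B=10 C=2)
  4. pour(B -> A) -> (A=4 B=6 C=2)
  5. empty(A) -> (A=0 B=6 C=2)
  6. pour(B -> A) -> (A=4 B=2 C=2)
  7. pour(A -> C) -> (A=0 B=2 C=6)
Reached target in 7 moves.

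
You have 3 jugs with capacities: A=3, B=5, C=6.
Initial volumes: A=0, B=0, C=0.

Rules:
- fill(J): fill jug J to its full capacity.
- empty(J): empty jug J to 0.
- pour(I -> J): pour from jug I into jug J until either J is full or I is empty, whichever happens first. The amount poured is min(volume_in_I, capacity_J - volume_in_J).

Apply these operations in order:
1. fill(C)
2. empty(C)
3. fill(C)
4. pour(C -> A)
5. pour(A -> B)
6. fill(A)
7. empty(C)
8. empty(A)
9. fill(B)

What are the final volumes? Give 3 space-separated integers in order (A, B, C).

Step 1: fill(C) -> (A=0 B=0 C=6)
Step 2: empty(C) -> (A=0 B=0 C=0)
Step 3: fill(C) -> (A=0 B=0 C=6)
Step 4: pour(C -> A) -> (A=3 B=0 C=3)
Step 5: pour(A -> B) -> (A=0 B=3 C=3)
Step 6: fill(A) -> (A=3 B=3 C=3)
Step 7: empty(C) -> (A=3 B=3 C=0)
Step 8: empty(A) -> (A=0 B=3 C=0)
Step 9: fill(B) -> (A=0 B=5 C=0)

Answer: 0 5 0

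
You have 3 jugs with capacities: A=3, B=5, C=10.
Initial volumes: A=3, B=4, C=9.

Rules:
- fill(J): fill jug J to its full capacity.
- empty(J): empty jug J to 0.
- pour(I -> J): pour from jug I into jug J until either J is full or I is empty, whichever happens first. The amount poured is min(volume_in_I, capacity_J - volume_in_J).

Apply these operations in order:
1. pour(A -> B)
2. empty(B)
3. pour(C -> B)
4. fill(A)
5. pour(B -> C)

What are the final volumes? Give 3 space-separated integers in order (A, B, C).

Step 1: pour(A -> B) -> (A=2 B=5 C=9)
Step 2: empty(B) -> (A=2 B=0 C=9)
Step 3: pour(C -> B) -> (A=2 B=5 C=4)
Step 4: fill(A) -> (A=3 B=5 C=4)
Step 5: pour(B -> C) -> (A=3 B=0 C=9)

Answer: 3 0 9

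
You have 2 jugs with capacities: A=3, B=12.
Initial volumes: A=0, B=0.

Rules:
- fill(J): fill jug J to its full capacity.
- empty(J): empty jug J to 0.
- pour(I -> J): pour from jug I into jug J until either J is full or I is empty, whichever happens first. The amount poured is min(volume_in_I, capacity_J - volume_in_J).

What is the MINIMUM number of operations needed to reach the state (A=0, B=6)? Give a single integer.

Answer: 4

Derivation:
BFS from (A=0, B=0). One shortest path:
  1. fill(A) -> (A=3 B=0)
  2. pour(A -> B) -> (A=0 B=3)
  3. fill(A) -> (A=3 B=3)
  4. pour(A -> B) -> (A=0 B=6)
Reached target in 4 moves.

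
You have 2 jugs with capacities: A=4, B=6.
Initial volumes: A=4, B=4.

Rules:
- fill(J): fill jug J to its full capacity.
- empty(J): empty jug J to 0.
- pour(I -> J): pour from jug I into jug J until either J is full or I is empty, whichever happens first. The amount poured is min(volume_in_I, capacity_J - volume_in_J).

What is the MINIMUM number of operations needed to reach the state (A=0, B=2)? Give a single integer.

BFS from (A=4, B=4). One shortest path:
  1. pour(A -> B) -> (A=2 B=6)
  2. empty(B) -> (A=2 B=0)
  3. pour(A -> B) -> (A=0 B=2)
Reached target in 3 moves.

Answer: 3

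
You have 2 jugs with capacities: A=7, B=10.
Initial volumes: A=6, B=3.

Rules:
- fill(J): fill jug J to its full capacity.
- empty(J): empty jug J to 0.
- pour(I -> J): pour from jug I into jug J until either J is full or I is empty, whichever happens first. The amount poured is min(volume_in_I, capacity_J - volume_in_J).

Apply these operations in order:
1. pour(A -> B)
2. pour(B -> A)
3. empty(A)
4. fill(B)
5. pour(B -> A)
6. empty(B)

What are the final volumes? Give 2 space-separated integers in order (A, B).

Step 1: pour(A -> B) -> (A=0 B=9)
Step 2: pour(B -> A) -> (A=7 B=2)
Step 3: empty(A) -> (A=0 B=2)
Step 4: fill(B) -> (A=0 B=10)
Step 5: pour(B -> A) -> (A=7 B=3)
Step 6: empty(B) -> (A=7 B=0)

Answer: 7 0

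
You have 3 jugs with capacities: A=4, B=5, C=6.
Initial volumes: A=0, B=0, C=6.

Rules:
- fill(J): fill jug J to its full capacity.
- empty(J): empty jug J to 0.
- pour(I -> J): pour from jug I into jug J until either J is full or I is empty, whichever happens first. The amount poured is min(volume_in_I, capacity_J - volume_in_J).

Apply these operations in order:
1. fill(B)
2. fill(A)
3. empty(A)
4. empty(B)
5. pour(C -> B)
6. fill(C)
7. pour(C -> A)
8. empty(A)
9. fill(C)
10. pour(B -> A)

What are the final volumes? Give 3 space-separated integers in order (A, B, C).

Answer: 4 1 6

Derivation:
Step 1: fill(B) -> (A=0 B=5 C=6)
Step 2: fill(A) -> (A=4 B=5 C=6)
Step 3: empty(A) -> (A=0 B=5 C=6)
Step 4: empty(B) -> (A=0 B=0 C=6)
Step 5: pour(C -> B) -> (A=0 B=5 C=1)
Step 6: fill(C) -> (A=0 B=5 C=6)
Step 7: pour(C -> A) -> (A=4 B=5 C=2)
Step 8: empty(A) -> (A=0 B=5 C=2)
Step 9: fill(C) -> (A=0 B=5 C=6)
Step 10: pour(B -> A) -> (A=4 B=1 C=6)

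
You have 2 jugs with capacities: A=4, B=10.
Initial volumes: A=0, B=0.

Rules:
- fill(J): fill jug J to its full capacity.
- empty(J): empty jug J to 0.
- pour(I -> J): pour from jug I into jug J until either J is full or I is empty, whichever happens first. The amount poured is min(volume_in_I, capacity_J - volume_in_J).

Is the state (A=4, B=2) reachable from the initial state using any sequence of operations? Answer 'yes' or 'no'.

BFS from (A=0, B=0):
  1. fill(B) -> (A=0 B=10)
  2. pour(B -> A) -> (A=4 B=6)
  3. empty(A) -> (A=0 B=6)
  4. pour(B -> A) -> (A=4 B=2)
Target reached → yes.

Answer: yes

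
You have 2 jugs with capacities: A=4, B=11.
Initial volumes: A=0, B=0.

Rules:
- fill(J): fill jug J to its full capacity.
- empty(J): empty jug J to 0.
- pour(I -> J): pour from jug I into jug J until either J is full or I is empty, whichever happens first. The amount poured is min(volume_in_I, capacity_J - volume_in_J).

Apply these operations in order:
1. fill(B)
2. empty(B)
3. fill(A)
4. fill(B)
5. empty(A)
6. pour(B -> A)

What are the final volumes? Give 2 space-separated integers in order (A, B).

Answer: 4 7

Derivation:
Step 1: fill(B) -> (A=0 B=11)
Step 2: empty(B) -> (A=0 B=0)
Step 3: fill(A) -> (A=4 B=0)
Step 4: fill(B) -> (A=4 B=11)
Step 5: empty(A) -> (A=0 B=11)
Step 6: pour(B -> A) -> (A=4 B=7)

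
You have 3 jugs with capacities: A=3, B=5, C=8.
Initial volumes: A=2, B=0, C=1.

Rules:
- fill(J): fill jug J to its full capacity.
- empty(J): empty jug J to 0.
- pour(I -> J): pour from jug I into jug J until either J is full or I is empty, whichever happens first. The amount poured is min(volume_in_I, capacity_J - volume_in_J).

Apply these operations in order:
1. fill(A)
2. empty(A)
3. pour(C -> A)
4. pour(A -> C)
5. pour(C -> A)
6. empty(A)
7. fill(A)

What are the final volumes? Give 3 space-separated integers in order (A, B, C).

Step 1: fill(A) -> (A=3 B=0 C=1)
Step 2: empty(A) -> (A=0 B=0 C=1)
Step 3: pour(C -> A) -> (A=1 B=0 C=0)
Step 4: pour(A -> C) -> (A=0 B=0 C=1)
Step 5: pour(C -> A) -> (A=1 B=0 C=0)
Step 6: empty(A) -> (A=0 B=0 C=0)
Step 7: fill(A) -> (A=3 B=0 C=0)

Answer: 3 0 0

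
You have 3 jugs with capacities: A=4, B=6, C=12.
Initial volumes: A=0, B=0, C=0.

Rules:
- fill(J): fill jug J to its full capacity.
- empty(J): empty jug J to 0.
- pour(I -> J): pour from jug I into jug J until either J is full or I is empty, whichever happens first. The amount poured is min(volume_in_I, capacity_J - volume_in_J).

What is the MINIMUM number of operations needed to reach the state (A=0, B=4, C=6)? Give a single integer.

BFS from (A=0, B=0, C=0). One shortest path:
  1. fill(A) -> (A=4 B=0 C=0)
  2. fill(B) -> (A=4 B=6 C=0)
  3. pour(B -> C) -> (A=4 B=0 C=6)
  4. pour(A -> B) -> (A=0 B=4 C=6)
Reached target in 4 moves.

Answer: 4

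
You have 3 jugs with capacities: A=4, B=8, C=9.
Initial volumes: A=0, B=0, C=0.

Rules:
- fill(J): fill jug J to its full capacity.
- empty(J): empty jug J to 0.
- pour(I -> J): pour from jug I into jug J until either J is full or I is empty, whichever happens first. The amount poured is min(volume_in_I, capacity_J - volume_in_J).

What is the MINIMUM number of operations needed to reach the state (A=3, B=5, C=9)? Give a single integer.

BFS from (A=0, B=0, C=0). One shortest path:
  1. fill(C) -> (A=0 B=0 C=9)
  2. pour(C -> B) -> (A=0 B=8 C=1)
  3. pour(C -> A) -> (A=1 B=8 C=0)
  4. pour(B -> C) -> (A=1 B=0 C=8)
  5. fill(B) -> (A=1 B=8 C=8)
  6. pour(B -> A) -> (A=4 B=5 C=8)
  7. pour(A -> C) -> (A=3 B=5 C=9)
Reached target in 7 moves.

Answer: 7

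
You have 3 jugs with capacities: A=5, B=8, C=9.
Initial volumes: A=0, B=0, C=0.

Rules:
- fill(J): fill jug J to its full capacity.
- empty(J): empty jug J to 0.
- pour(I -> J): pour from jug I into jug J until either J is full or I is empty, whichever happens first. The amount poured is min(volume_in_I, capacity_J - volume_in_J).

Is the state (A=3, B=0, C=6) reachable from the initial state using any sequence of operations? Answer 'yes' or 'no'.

Answer: yes

Derivation:
BFS from (A=0, B=0, C=0):
  1. fill(C) -> (A=0 B=0 C=9)
  2. pour(C -> B) -> (A=0 B=8 C=1)
  3. pour(B -> A) -> (A=5 B=3 C=1)
  4. pour(A -> C) -> (A=0 B=3 C=6)
  5. pour(B -> A) -> (A=3 B=0 C=6)
Target reached → yes.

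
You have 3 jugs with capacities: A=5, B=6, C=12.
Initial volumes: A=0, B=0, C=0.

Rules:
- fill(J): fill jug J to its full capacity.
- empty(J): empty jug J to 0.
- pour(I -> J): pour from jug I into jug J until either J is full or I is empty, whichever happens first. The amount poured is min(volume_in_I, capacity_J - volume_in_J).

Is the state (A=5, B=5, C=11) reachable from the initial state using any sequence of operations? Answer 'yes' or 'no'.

Answer: yes

Derivation:
BFS from (A=0, B=0, C=0):
  1. fill(A) -> (A=5 B=0 C=0)
  2. fill(B) -> (A=5 B=6 C=0)
  3. pour(A -> C) -> (A=0 B=6 C=5)
  4. fill(A) -> (A=5 B=6 C=5)
  5. pour(B -> C) -> (A=5 B=0 C=11)
  6. pour(A -> B) -> (A=0 B=5 C=11)
  7. fill(A) -> (A=5 B=5 C=11)
Target reached → yes.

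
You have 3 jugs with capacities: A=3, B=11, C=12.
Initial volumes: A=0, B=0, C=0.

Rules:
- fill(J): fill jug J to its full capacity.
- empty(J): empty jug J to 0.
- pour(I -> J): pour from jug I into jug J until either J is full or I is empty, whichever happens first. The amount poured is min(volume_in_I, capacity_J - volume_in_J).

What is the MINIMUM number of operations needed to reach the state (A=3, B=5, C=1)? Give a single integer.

BFS from (A=0, B=0, C=0). One shortest path:
  1. fill(C) -> (A=0 B=0 C=12)
  2. pour(C -> B) -> (A=0 B=11 C=1)
  3. pour(B -> A) -> (A=3 B=8 C=1)
  4. empty(A) -> (A=0 B=8 C=1)
  5. pour(B -> A) -> (A=3 B=5 C=1)
Reached target in 5 moves.

Answer: 5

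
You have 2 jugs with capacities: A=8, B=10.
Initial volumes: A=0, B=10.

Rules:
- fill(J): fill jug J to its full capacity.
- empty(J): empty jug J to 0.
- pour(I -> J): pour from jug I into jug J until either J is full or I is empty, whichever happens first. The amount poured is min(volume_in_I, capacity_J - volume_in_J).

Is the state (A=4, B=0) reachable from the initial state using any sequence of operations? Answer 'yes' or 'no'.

BFS from (A=0, B=10):
  1. pour(B -> A) -> (A=8 B=2)
  2. empty(A) -> (A=0 B=2)
  3. pour(B -> A) -> (A=2 B=0)
  4. fill(B) -> (A=2 B=10)
  5. pour(B -> A) -> (A=8 B=4)
  6. empty(A) -> (A=0 B=4)
  7. pour(B -> A) -> (A=4 B=0)
Target reached → yes.

Answer: yes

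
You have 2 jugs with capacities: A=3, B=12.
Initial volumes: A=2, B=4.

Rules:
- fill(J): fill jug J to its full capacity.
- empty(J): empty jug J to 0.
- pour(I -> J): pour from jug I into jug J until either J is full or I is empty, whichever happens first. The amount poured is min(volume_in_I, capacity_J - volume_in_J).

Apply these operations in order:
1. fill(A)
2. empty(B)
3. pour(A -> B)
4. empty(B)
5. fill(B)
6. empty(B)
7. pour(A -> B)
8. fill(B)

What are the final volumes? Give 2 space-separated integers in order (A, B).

Answer: 0 12

Derivation:
Step 1: fill(A) -> (A=3 B=4)
Step 2: empty(B) -> (A=3 B=0)
Step 3: pour(A -> B) -> (A=0 B=3)
Step 4: empty(B) -> (A=0 B=0)
Step 5: fill(B) -> (A=0 B=12)
Step 6: empty(B) -> (A=0 B=0)
Step 7: pour(A -> B) -> (A=0 B=0)
Step 8: fill(B) -> (A=0 B=12)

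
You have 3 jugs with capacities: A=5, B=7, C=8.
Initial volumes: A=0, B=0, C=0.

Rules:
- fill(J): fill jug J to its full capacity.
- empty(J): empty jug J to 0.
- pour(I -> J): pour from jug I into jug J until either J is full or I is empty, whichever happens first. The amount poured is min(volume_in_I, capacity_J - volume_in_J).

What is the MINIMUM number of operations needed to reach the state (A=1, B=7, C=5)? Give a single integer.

BFS from (A=0, B=0, C=0). One shortest path:
  1. fill(C) -> (A=0 B=0 C=8)
  2. pour(C -> A) -> (A=5 B=0 C=3)
  3. pour(C -> B) -> (A=5 B=3 C=0)
  4. pour(A -> C) -> (A=0 B=3 C=5)
  5. fill(A) -> (A=5 B=3 C=5)
  6. pour(A -> B) -> (A=1 B=7 C=5)
Reached target in 6 moves.

Answer: 6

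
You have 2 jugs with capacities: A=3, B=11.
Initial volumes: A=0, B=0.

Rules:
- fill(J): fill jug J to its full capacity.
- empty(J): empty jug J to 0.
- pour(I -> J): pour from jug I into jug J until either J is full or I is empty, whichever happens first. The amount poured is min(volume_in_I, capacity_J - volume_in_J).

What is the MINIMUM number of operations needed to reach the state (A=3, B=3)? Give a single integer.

Answer: 3

Derivation:
BFS from (A=0, B=0). One shortest path:
  1. fill(A) -> (A=3 B=0)
  2. pour(A -> B) -> (A=0 B=3)
  3. fill(A) -> (A=3 B=3)
Reached target in 3 moves.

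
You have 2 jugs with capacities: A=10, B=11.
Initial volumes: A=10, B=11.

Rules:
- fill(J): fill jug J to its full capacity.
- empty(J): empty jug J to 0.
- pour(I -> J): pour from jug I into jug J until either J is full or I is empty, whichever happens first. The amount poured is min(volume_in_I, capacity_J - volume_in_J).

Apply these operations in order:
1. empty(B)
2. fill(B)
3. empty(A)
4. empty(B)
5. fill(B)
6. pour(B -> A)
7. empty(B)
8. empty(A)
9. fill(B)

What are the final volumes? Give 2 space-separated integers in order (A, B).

Step 1: empty(B) -> (A=10 B=0)
Step 2: fill(B) -> (A=10 B=11)
Step 3: empty(A) -> (A=0 B=11)
Step 4: empty(B) -> (A=0 B=0)
Step 5: fill(B) -> (A=0 B=11)
Step 6: pour(B -> A) -> (A=10 B=1)
Step 7: empty(B) -> (A=10 B=0)
Step 8: empty(A) -> (A=0 B=0)
Step 9: fill(B) -> (A=0 B=11)

Answer: 0 11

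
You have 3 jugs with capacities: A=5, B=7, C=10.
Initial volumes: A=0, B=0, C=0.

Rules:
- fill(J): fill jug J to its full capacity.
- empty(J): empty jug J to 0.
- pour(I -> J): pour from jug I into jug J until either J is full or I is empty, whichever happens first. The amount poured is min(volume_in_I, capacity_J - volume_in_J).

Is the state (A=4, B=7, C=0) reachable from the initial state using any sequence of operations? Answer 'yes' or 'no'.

BFS from (A=0, B=0, C=0):
  1. fill(B) -> (A=0 B=7 C=0)
  2. pour(B -> C) -> (A=0 B=0 C=7)
  3. fill(B) -> (A=0 B=7 C=7)
  4. pour(B -> C) -> (A=0 B=4 C=10)
  5. empty(C) -> (A=0 B=4 C=0)
  6. pour(B -> A) -> (A=4 B=0 C=0)
  7. fill(B) -> (A=4 B=7 C=0)
Target reached → yes.

Answer: yes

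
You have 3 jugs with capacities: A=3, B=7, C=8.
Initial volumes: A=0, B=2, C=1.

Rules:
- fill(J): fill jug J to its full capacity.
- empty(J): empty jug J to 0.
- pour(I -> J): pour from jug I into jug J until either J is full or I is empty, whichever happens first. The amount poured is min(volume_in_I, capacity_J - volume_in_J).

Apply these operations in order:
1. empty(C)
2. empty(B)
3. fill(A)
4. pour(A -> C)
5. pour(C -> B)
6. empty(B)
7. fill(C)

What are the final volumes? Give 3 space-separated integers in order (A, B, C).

Step 1: empty(C) -> (A=0 B=2 C=0)
Step 2: empty(B) -> (A=0 B=0 C=0)
Step 3: fill(A) -> (A=3 B=0 C=0)
Step 4: pour(A -> C) -> (A=0 B=0 C=3)
Step 5: pour(C -> B) -> (A=0 B=3 C=0)
Step 6: empty(B) -> (A=0 B=0 C=0)
Step 7: fill(C) -> (A=0 B=0 C=8)

Answer: 0 0 8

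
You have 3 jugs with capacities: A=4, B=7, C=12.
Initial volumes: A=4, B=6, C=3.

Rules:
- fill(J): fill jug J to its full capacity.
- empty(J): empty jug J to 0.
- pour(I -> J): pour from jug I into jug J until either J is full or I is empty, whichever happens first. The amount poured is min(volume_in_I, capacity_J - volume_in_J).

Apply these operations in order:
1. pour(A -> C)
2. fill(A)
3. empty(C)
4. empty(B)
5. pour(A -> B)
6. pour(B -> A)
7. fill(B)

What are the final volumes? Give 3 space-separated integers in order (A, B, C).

Answer: 4 7 0

Derivation:
Step 1: pour(A -> C) -> (A=0 B=6 C=7)
Step 2: fill(A) -> (A=4 B=6 C=7)
Step 3: empty(C) -> (A=4 B=6 C=0)
Step 4: empty(B) -> (A=4 B=0 C=0)
Step 5: pour(A -> B) -> (A=0 B=4 C=0)
Step 6: pour(B -> A) -> (A=4 B=0 C=0)
Step 7: fill(B) -> (A=4 B=7 C=0)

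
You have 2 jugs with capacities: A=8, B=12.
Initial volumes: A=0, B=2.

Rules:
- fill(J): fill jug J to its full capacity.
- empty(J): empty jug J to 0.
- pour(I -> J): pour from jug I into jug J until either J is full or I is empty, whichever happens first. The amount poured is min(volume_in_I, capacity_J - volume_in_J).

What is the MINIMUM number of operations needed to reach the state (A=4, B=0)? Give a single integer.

BFS from (A=0, B=2). One shortest path:
  1. fill(B) -> (A=0 B=12)
  2. pour(B -> A) -> (A=8 B=4)
  3. empty(A) -> (A=0 B=4)
  4. pour(B -> A) -> (A=4 B=0)
Reached target in 4 moves.

Answer: 4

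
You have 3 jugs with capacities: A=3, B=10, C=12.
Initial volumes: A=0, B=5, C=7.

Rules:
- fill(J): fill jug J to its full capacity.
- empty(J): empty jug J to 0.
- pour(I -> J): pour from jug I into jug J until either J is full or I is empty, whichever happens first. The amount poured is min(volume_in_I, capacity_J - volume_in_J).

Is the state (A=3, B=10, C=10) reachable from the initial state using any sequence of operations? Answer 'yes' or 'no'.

BFS from (A=0, B=5, C=7):
  1. fill(A) -> (A=3 B=5 C=7)
  2. fill(B) -> (A=3 B=10 C=7)
  3. pour(A -> C) -> (A=0 B=10 C=10)
  4. fill(A) -> (A=3 B=10 C=10)
Target reached → yes.

Answer: yes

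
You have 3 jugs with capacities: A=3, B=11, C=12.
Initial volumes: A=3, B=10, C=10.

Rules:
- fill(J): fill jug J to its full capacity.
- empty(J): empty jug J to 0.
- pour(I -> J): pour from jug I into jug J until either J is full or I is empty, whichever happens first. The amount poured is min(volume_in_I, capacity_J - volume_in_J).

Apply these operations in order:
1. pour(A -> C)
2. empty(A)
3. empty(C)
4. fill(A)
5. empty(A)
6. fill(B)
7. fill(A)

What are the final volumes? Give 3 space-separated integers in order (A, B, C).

Step 1: pour(A -> C) -> (A=1 B=10 C=12)
Step 2: empty(A) -> (A=0 B=10 C=12)
Step 3: empty(C) -> (A=0 B=10 C=0)
Step 4: fill(A) -> (A=3 B=10 C=0)
Step 5: empty(A) -> (A=0 B=10 C=0)
Step 6: fill(B) -> (A=0 B=11 C=0)
Step 7: fill(A) -> (A=3 B=11 C=0)

Answer: 3 11 0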